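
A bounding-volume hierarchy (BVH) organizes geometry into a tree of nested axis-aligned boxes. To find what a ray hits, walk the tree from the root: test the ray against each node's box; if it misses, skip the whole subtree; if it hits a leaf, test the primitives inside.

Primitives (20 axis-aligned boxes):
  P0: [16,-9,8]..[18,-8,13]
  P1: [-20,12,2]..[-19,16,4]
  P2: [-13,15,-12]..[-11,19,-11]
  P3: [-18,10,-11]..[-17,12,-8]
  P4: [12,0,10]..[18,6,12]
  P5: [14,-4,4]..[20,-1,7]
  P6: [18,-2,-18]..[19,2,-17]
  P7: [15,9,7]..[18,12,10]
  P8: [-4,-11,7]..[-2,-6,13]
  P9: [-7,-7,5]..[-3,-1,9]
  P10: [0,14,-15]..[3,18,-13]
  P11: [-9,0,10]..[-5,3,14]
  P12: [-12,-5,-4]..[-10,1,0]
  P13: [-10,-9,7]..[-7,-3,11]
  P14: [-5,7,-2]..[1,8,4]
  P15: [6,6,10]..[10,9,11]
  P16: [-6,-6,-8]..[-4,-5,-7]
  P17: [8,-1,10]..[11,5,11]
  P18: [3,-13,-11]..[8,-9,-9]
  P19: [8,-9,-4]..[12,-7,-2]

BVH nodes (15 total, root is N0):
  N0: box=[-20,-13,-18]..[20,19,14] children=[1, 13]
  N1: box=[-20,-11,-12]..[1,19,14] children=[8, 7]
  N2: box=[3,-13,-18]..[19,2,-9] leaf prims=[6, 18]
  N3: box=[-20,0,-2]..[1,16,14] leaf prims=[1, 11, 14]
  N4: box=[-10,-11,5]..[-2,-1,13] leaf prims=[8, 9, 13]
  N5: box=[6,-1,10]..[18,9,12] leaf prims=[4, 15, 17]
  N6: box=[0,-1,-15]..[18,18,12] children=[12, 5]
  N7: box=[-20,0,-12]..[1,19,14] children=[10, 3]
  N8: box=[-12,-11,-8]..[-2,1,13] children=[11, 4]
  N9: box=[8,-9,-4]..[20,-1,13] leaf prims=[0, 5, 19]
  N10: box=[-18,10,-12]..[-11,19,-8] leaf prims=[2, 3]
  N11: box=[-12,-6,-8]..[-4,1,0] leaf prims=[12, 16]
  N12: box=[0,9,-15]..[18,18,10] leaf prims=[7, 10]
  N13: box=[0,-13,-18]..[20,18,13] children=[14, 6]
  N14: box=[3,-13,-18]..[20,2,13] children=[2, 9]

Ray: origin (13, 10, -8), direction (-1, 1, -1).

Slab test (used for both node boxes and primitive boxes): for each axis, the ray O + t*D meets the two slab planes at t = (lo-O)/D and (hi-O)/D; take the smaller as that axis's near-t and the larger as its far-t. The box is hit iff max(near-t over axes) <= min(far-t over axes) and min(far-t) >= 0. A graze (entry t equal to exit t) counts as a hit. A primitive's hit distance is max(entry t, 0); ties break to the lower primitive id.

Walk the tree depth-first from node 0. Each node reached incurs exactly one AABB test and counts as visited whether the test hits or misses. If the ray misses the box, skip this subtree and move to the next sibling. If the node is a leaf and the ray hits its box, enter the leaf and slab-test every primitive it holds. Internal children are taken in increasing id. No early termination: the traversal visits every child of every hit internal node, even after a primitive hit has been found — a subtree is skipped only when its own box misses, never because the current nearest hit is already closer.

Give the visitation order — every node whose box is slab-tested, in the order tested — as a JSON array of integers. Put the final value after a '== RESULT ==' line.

Traverse from the root:
N0 x:[-7,33] y:[-23,9] z:[-22,10] -> hit [-7,9], descend [1, 13]
  N1 x:[12,33] y:[-21,9] z:[-22,4] -> miss, prune
  N13 x:[-7,13] y:[-23,8] z:[-21,10] -> hit [-7,8], descend [6, 14]
    N6 x:[-5,13] y:[-11,8] z:[-20,7] -> hit [-5,7], descend [5, 12]
      N5 x:[-5,7] y:[-11,-1] z:[-20,-18] -> miss, prune
      N12 x:[-5,13] y:[-1,8] z:[-18,7] -> hit [-1,7] leaf, test {P7(miss), P10(miss)}
    N14 x:[-7,10] y:[-23,-8] z:[-21,10] -> miss, prune

Visited [0, 1, 13, 6, 5, 12, 14]. Tests: 7 box, 1 leaf. Nearest: miss.

== RESULT ==
[0, 1, 13, 6, 5, 12, 14]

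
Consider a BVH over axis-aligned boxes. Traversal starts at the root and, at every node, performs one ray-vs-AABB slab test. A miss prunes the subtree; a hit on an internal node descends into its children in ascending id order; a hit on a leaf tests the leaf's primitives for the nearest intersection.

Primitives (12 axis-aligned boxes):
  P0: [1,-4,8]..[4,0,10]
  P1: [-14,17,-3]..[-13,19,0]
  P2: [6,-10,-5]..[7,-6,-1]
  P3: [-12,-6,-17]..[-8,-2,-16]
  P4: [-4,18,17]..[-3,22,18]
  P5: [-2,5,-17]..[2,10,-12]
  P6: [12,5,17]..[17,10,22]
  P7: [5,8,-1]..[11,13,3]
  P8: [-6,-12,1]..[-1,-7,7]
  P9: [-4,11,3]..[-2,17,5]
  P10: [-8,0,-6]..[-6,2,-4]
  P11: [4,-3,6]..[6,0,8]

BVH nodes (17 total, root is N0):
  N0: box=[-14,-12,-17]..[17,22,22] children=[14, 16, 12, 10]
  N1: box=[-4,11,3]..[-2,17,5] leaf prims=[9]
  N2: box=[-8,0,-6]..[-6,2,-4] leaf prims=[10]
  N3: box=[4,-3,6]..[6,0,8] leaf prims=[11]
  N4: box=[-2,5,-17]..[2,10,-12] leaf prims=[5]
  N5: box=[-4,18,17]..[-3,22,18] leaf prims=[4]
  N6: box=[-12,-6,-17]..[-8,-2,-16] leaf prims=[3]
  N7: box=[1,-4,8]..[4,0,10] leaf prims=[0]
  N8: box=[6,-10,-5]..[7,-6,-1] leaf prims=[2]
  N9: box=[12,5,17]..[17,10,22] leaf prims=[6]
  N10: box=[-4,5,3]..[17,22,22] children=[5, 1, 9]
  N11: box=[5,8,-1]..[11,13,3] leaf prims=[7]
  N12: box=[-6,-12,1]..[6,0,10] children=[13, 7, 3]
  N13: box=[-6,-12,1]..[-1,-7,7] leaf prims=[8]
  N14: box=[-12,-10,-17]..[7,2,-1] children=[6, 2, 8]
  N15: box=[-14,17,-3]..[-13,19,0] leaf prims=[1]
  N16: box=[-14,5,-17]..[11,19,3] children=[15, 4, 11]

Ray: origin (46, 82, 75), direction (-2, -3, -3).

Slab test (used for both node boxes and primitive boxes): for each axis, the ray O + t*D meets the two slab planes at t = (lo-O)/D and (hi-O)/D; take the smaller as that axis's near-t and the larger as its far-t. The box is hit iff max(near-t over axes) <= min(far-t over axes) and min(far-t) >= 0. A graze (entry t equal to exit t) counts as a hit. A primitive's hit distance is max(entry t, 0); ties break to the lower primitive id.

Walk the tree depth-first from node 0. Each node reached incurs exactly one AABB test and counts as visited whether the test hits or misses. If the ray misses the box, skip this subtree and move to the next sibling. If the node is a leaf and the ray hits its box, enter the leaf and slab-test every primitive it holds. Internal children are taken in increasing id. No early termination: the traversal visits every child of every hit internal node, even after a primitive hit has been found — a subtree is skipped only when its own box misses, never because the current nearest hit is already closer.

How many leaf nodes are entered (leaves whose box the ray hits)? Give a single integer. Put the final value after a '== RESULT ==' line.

Traverse from the root:
N0 x:[29/2,30] y:[20,94/3] z:[53/3,92/3] -> hit [20,30], descend [10, 12, 14, 16]
  N10 x:[29/2,25] y:[20,77/3] z:[53/3,24] -> hit [20,24], descend [1, 5, 9]
    N1 x:[24,25] y:[65/3,71/3] z:[70/3,24] -> miss, prune
    N5 x:[49/2,25] y:[20,64/3] z:[19,58/3] -> miss, prune
    N9 x:[29/2,17] y:[24,77/3] z:[53/3,58/3] -> miss, prune
  N12 x:[20,26] y:[82/3,94/3] z:[65/3,74/3] -> miss, prune
  N14 x:[39/2,29] y:[80/3,92/3] z:[76/3,92/3] -> hit [80/3,29], descend [2, 6, 8]
    N2 x:[26,27] y:[80/3,82/3] z:[79/3,27] -> hit [80/3,27] leaf, test {P10@t=80/3}
    N6 x:[27,29] y:[28,88/3] z:[91/3,92/3] -> miss, prune
    N8 x:[39/2,20] y:[88/3,92/3] z:[76/3,80/3] -> miss, prune
  N16 x:[35/2,30] y:[21,77/3] z:[24,92/3] -> hit [24,77/3], descend [4, 11, 15]
    N4 x:[22,24] y:[24,77/3] z:[29,92/3] -> miss, prune
    N11 x:[35/2,41/2] y:[23,74/3] z:[24,76/3] -> miss, prune
    N15 x:[59/2,30] y:[21,65/3] z:[25,26] -> miss, prune

Visited [0, 10, 1, 5, 9, 12, 14, 2, 6, 8, 16, 4, 11, 15]. Tests: 14 box, 1 leaf. Nearest: P10.

== RESULT ==
1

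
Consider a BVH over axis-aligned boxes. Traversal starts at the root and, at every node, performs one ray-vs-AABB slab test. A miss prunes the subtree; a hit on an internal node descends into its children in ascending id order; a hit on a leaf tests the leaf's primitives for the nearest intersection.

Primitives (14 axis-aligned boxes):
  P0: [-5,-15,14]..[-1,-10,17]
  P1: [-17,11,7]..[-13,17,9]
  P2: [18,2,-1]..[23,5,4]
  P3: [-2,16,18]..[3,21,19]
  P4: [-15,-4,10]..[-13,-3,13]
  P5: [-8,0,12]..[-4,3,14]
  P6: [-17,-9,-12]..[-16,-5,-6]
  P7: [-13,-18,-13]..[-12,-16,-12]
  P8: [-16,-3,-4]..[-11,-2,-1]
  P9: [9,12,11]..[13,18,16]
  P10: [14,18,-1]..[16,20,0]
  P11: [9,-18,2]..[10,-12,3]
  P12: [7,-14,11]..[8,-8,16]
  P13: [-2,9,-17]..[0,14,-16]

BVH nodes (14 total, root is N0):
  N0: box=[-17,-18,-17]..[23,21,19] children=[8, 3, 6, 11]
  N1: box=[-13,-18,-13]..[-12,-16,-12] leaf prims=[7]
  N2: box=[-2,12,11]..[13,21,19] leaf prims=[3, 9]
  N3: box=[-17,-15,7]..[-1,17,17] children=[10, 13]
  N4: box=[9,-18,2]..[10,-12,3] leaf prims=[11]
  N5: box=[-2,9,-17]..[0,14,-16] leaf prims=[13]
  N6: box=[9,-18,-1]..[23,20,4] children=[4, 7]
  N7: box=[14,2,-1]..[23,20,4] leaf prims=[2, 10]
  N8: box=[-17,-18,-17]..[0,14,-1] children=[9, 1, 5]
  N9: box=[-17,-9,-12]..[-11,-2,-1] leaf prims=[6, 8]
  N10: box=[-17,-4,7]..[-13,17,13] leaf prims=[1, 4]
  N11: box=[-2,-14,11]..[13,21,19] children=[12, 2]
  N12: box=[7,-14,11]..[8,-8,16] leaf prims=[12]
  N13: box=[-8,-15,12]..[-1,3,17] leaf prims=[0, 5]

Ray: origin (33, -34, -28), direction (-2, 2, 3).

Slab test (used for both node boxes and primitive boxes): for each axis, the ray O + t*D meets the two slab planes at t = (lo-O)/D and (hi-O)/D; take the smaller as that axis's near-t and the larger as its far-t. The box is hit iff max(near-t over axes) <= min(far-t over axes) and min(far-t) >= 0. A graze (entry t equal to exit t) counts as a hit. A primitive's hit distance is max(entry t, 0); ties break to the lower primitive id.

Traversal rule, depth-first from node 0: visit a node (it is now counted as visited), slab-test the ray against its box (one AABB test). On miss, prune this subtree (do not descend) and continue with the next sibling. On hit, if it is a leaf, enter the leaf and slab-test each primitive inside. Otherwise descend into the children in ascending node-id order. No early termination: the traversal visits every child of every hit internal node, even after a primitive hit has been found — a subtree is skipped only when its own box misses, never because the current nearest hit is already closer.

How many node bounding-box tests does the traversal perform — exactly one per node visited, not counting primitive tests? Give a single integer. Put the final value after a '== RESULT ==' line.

Trace the traversal:
N0 x:[5,25] y:[8,55/2] z:[11/3,47/3] -> hit [8,47/3], descend [3, 6, 8, 11]
  N3 x:[17,25] y:[19/2,51/2] z:[35/3,15] -> miss, prune
  N6 x:[5,12] y:[8,27] z:[9,32/3] -> hit [9,32/3], descend [4, 7]
    N4 x:[23/2,12] y:[8,11] z:[10,31/3] -> miss, prune
    N7 x:[5,19/2] y:[18,27] z:[9,32/3] -> miss, prune
  N8 x:[33/2,25] y:[8,24] z:[11/3,9] -> miss, prune
  N11 x:[10,35/2] y:[10,55/2] z:[13,47/3] -> hit [13,47/3], descend [2, 12]
    N2 x:[10,35/2] y:[23,55/2] z:[13,47/3] -> miss, prune
    N12 x:[25/2,13] y:[10,13] z:[13,44/3] -> hit [13,13] leaf, test {P12@t=13}

9 AABB tests over nodes [0, 3, 6, 4, 7, 8, 11, 2, 12]; 1 leaf entered; closest P12.

== RESULT ==
9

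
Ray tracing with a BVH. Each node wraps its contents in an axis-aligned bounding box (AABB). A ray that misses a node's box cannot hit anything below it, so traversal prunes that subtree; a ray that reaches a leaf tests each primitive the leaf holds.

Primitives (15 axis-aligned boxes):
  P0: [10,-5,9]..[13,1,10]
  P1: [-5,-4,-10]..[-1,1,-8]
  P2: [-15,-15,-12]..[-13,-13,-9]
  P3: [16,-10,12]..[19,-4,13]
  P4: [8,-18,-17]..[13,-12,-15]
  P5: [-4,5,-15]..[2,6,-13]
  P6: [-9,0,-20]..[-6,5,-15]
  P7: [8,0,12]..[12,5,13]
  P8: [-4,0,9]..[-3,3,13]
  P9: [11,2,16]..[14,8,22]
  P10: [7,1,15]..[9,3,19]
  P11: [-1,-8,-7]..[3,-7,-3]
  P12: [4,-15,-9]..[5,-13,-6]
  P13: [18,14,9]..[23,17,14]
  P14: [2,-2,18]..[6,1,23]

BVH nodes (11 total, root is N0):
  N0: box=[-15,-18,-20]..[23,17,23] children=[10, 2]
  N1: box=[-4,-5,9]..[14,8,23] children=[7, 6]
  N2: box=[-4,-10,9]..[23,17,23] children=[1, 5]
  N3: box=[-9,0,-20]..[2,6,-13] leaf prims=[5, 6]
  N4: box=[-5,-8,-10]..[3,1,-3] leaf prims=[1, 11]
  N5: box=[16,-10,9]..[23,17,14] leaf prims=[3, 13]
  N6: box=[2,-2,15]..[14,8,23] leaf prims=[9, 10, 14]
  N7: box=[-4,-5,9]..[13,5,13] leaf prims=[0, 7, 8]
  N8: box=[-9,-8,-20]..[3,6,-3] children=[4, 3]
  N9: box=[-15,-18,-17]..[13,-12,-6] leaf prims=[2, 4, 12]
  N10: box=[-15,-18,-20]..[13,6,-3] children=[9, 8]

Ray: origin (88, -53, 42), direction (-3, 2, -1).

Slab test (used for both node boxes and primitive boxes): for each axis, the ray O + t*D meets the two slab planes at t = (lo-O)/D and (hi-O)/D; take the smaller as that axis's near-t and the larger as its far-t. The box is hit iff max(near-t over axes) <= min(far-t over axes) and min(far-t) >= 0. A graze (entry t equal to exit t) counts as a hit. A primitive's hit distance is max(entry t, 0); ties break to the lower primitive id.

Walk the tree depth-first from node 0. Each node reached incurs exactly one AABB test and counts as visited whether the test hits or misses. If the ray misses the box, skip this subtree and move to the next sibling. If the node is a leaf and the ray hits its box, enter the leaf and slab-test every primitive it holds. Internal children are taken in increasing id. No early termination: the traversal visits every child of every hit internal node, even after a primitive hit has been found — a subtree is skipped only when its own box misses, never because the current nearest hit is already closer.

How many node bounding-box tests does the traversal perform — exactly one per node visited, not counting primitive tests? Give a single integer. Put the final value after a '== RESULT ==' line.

Trace the traversal:
N0 x:[65/3,103/3] y:[35/2,35] z:[19,62] -> hit [65/3,103/3], descend [2, 10]
  N2 x:[65/3,92/3] y:[43/2,35] z:[19,33] -> hit [65/3,92/3], descend [1, 5]
    N1 x:[74/3,92/3] y:[24,61/2] z:[19,33] -> hit [74/3,61/2], descend [6, 7]
      N6 x:[74/3,86/3] y:[51/2,61/2] z:[19,27] -> hit [51/2,27] leaf, test {P9(miss), P10@t=27, P14(miss)}
      N7 x:[25,92/3] y:[24,29] z:[29,33] -> hit [29,29] leaf, test {P0(miss), P7(miss), P8(miss)}
    N5 x:[65/3,24] y:[43/2,35] z:[28,33] -> miss, prune
  N10 x:[25,103/3] y:[35/2,59/2] z:[45,62] -> miss, prune

order=[0, 2, 1, 6, 7, 5, 10]  |boxes|=7  |leaves|=2  hit=P10

== RESULT ==
7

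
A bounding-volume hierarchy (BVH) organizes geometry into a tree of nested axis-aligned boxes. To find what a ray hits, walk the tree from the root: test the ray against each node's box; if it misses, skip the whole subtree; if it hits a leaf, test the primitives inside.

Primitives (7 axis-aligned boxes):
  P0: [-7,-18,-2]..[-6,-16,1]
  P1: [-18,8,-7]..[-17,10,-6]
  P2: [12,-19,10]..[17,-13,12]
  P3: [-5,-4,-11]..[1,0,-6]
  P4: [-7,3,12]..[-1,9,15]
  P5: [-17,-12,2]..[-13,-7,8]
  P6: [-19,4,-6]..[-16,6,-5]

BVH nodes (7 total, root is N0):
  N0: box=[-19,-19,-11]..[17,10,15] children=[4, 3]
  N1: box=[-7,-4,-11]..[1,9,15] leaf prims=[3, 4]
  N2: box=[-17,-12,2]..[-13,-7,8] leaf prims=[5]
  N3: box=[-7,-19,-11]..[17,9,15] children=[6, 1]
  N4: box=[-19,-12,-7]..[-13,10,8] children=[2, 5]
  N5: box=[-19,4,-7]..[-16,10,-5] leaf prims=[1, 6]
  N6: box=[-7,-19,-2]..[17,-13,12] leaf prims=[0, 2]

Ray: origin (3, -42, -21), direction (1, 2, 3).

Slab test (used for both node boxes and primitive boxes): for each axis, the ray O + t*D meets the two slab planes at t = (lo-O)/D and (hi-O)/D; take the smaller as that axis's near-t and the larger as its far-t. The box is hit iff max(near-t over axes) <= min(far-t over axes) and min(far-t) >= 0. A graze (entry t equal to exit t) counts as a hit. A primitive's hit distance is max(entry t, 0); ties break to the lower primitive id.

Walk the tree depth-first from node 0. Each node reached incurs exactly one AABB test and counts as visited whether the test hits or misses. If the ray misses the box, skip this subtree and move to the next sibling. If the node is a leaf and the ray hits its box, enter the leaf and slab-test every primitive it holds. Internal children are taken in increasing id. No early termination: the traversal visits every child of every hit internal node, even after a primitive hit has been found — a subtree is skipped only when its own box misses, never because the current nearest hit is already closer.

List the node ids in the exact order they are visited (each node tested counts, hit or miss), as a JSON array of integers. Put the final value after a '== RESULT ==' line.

Traverse from the root:
N0 x:[-22,14] y:[23/2,26] z:[10/3,12] -> hit [23/2,12], descend [3, 4]
  N3 x:[-10,14] y:[23/2,51/2] z:[10/3,12] -> hit [23/2,12], descend [1, 6]
    N1 x:[-10,-2] y:[19,51/2] z:[10/3,12] -> miss, prune
    N6 x:[-10,14] y:[23/2,29/2] z:[19/3,11] -> miss, prune
  N4 x:[-22,-16] y:[15,26] z:[14/3,29/3] -> miss, prune

Summary -> nodes [0, 3, 1, 6, 4]; box-tests=5; leaf-entries=0; first=miss

== RESULT ==
[0, 3, 1, 6, 4]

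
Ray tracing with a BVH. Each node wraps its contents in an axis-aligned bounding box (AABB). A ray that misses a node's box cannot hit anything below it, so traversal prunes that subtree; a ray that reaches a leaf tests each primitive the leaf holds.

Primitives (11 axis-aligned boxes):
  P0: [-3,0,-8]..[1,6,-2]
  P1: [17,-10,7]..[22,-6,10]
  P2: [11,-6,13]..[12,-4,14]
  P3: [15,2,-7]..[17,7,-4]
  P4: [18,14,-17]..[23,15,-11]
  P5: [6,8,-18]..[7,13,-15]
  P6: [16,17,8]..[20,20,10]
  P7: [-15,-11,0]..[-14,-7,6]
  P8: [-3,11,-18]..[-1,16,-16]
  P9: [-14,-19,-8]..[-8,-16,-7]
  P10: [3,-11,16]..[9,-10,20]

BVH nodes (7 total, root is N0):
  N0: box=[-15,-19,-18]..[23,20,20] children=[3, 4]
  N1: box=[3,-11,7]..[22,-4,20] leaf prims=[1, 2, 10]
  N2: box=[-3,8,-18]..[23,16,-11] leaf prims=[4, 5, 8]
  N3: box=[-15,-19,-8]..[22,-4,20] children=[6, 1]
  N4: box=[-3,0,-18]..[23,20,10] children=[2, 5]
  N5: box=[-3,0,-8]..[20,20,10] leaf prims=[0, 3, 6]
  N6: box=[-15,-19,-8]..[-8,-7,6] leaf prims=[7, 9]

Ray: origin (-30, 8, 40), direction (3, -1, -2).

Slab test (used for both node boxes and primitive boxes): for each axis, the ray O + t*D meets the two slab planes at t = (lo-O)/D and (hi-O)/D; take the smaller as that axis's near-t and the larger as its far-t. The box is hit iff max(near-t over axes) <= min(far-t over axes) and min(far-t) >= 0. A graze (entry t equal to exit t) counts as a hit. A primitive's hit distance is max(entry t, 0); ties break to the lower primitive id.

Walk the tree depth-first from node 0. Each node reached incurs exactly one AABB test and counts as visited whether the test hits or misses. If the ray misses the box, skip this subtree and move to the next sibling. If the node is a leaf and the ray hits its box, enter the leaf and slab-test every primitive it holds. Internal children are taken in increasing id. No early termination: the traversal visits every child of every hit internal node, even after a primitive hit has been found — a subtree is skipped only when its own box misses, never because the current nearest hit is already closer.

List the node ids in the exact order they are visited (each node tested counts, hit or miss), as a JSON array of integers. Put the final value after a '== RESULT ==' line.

Walk:
N0 x:[5,53/3] y:[-12,27] z:[10,29] -> hit [10,53/3], descend [3, 4]
  N3 x:[5,52/3] y:[12,27] z:[10,24] -> hit [12,52/3], descend [1, 6]
    N1 x:[11,52/3] y:[12,19] z:[10,33/2] -> hit [12,33/2] leaf, test {P1@t=47/3, P2(miss), P10(miss)}
    N6 x:[5,22/3] y:[15,27] z:[17,24] -> miss, prune
  N4 x:[9,53/3] y:[-12,8] z:[15,29] -> miss, prune

5 AABB tests over nodes [0, 3, 1, 6, 4]; 1 leaf entered; closest P1.

== RESULT ==
[0, 3, 1, 6, 4]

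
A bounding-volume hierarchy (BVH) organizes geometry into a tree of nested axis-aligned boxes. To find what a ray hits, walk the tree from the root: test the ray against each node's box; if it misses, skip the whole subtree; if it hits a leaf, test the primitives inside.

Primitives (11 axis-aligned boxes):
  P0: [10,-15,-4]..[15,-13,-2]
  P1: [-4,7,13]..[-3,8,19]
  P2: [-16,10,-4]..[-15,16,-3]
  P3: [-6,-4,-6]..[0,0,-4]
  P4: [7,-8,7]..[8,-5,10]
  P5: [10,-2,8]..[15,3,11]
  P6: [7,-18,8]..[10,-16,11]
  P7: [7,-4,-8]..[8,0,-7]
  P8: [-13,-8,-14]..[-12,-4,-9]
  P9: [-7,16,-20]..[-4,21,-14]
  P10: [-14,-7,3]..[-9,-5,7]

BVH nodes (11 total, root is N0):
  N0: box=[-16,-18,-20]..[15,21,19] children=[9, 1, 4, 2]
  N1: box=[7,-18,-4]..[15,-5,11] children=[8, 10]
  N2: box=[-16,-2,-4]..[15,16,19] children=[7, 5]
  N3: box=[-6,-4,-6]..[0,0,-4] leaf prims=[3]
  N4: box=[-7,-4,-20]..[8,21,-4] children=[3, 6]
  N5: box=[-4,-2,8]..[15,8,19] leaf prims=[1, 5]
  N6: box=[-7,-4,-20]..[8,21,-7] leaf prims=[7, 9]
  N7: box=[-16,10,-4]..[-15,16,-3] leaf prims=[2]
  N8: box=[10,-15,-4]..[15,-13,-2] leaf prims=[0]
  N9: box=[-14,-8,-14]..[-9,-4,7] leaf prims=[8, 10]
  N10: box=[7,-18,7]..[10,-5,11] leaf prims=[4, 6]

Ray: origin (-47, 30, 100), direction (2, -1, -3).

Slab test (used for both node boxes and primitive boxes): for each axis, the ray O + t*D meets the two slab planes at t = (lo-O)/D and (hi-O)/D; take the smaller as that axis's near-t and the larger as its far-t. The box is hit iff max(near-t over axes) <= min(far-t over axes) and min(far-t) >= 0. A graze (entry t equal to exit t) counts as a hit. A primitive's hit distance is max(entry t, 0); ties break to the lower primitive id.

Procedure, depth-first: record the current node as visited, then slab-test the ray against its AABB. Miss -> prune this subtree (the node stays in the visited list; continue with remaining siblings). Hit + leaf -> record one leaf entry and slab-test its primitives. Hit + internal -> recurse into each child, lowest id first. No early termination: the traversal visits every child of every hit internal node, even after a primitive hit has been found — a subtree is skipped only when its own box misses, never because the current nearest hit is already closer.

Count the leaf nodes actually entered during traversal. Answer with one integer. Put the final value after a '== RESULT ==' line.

Walk:
N0 x:[31/2,31] y:[9,48] z:[27,40] -> hit [27,31], descend [1, 2, 4, 9]
  N1 x:[27,31] y:[35,48] z:[89/3,104/3] -> miss, prune
  N2 x:[31/2,31] y:[14,32] z:[27,104/3] -> hit [27,31], descend [5, 7]
    N5 x:[43/2,31] y:[22,32] z:[27,92/3] -> hit [27,92/3] leaf, test {P1(miss), P5@t=89/3}
    N7 x:[31/2,16] y:[14,20] z:[103/3,104/3] -> miss, prune
  N4 x:[20,55/2] y:[9,34] z:[104/3,40] -> miss, prune
  N9 x:[33/2,19] y:[34,38] z:[31,38] -> miss, prune

Visited [0, 1, 2, 5, 7, 4, 9]. Tests: 7 box, 1 leaf. Nearest: P5.

== RESULT ==
1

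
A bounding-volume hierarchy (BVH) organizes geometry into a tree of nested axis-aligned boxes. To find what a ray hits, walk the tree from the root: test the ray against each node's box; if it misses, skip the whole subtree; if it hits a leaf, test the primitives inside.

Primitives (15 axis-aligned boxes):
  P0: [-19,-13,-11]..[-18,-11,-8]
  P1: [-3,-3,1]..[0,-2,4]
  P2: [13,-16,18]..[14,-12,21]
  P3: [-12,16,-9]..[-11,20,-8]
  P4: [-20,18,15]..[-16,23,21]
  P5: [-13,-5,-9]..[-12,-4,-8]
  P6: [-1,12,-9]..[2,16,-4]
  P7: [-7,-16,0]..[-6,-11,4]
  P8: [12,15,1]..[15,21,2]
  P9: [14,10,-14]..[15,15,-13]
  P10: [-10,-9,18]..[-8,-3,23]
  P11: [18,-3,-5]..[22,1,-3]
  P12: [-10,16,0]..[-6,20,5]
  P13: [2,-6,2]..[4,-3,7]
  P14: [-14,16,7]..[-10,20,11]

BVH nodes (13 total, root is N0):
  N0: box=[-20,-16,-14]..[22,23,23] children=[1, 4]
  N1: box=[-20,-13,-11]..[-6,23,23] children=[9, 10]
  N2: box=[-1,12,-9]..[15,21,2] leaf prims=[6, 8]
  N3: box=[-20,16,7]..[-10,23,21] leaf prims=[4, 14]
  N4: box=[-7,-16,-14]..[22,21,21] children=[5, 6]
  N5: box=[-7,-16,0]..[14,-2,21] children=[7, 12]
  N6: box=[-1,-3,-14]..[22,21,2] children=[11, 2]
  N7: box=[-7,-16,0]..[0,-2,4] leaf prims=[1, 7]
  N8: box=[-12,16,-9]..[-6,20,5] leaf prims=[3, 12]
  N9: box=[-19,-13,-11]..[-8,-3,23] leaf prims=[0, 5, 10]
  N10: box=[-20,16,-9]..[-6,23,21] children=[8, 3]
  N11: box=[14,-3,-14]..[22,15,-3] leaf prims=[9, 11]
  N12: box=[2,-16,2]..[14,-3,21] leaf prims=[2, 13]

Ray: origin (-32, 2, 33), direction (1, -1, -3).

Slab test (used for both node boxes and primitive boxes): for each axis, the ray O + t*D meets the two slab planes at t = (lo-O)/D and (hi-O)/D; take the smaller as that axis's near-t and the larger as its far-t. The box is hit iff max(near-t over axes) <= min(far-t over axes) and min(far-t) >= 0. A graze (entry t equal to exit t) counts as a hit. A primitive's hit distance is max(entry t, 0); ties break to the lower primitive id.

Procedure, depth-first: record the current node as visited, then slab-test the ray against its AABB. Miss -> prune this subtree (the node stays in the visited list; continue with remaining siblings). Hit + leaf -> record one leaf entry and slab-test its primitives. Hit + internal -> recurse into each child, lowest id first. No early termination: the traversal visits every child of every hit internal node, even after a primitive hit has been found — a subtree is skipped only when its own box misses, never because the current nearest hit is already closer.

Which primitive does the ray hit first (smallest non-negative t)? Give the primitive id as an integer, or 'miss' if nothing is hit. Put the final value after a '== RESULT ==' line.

Traverse from the root:
N0 x:[12,54] y:[-21,18] z:[10/3,47/3] -> hit [12,47/3], descend [1, 4]
  N1 x:[12,26] y:[-21,15] z:[10/3,44/3] -> hit [12,44/3], descend [9, 10]
    N9 x:[13,24] y:[5,15] z:[10/3,44/3] -> hit [13,44/3] leaf, test {P0@t=41/3, P5(miss), P10(miss)}
    N10 x:[12,26] y:[-21,-14] z:[4,14] -> miss, prune
  N4 x:[25,54] y:[-19,18] z:[4,47/3] -> miss, prune

5 AABB tests over nodes [0, 1, 9, 10, 4]; 1 leaf entered; closest P0.

== RESULT ==
0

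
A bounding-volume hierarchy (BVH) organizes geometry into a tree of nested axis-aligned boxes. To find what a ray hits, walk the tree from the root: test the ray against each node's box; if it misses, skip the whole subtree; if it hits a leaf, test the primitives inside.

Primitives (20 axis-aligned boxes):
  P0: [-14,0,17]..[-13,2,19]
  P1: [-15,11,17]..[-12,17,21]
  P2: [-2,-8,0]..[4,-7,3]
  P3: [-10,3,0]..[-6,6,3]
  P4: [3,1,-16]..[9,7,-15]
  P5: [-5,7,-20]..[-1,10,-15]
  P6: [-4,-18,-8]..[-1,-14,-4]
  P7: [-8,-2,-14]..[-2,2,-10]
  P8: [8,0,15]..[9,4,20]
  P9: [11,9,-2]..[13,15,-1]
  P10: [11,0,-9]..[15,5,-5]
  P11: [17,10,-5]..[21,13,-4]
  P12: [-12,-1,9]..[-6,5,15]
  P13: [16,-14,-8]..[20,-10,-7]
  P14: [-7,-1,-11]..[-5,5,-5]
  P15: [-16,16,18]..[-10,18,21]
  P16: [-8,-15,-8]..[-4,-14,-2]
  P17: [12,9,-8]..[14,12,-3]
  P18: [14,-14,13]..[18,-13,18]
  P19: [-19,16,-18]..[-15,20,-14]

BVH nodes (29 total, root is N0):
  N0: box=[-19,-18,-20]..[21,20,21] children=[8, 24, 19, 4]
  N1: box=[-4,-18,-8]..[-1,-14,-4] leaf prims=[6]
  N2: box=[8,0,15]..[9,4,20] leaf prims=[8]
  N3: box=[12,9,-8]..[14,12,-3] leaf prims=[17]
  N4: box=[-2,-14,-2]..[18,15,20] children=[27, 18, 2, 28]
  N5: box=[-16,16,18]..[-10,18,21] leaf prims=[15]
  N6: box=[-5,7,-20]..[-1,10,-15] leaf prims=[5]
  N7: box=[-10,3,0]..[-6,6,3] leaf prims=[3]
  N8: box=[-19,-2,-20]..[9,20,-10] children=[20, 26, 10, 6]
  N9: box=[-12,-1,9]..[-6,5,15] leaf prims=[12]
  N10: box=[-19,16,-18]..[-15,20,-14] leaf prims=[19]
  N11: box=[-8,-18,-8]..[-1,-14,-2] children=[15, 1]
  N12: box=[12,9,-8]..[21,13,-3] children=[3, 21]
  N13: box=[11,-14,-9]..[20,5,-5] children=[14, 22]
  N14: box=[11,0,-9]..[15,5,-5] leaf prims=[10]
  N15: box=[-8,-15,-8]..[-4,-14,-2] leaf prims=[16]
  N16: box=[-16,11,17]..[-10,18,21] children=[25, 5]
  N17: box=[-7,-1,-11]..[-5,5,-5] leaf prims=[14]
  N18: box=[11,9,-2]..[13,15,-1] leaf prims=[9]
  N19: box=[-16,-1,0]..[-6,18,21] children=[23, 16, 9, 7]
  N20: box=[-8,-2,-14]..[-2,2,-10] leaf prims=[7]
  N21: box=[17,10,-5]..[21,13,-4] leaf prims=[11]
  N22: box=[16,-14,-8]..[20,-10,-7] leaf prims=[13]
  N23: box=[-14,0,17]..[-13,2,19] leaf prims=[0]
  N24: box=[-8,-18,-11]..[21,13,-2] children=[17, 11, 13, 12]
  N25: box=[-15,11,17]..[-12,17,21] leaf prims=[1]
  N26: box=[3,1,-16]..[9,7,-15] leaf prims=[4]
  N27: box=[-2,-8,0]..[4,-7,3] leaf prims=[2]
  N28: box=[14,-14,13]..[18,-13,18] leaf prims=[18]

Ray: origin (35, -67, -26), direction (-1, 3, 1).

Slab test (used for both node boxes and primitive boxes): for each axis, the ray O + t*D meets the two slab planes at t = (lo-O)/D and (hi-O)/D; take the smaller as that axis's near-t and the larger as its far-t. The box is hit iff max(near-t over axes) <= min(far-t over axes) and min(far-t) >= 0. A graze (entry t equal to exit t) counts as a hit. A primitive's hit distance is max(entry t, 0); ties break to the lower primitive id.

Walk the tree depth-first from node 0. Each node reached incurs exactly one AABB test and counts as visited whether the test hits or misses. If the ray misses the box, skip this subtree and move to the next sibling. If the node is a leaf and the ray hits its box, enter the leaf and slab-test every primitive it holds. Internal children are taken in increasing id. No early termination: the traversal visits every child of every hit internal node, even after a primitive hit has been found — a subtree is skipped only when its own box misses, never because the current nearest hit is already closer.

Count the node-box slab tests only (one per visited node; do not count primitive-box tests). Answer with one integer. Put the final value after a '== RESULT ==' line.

Traverse from the root:
N0 x:[14,54] y:[49/3,29] z:[6,47] -> hit [49/3,29], descend [4, 8, 19, 24]
  N4 x:[17,37] y:[53/3,82/3] z:[24,46] -> hit [24,82/3], descend [2, 18, 27, 28]
    N2 x:[26,27] y:[67/3,71/3] z:[41,46] -> miss, prune
    N18 x:[22,24] y:[76/3,82/3] z:[24,25] -> miss, prune
    N27 x:[31,37] y:[59/3,20] z:[26,29] -> miss, prune
    N28 x:[17,21] y:[53/3,18] z:[39,44] -> miss, prune
  N8 x:[26,54] y:[65/3,29] z:[6,16] -> miss, prune
  N19 x:[41,51] y:[22,85/3] z:[26,47] -> miss, prune
  N24 x:[14,43] y:[49/3,80/3] z:[15,24] -> hit [49/3,24], descend [11, 12, 13, 17]
    N11 x:[36,43] y:[49/3,53/3] z:[18,24] -> miss, prune
    N12 x:[14,23] y:[76/3,80/3] z:[18,23] -> miss, prune
    N13 x:[15,24] y:[53/3,24] z:[17,21] -> hit [53/3,21], descend [14, 22]
      N14 x:[20,24] y:[67/3,24] z:[17,21] -> miss, prune
      N22 x:[15,19] y:[53/3,19] z:[18,19] -> hit [18,19] leaf, test {P13@t=18}
    N17 x:[40,42] y:[22,24] z:[15,21] -> miss, prune

order=[0, 4, 2, 18, 27, 28, 8, 19, 24, 11, 12, 13, 14, 22, 17]  |boxes|=15  |leaves|=1  hit=P13

== RESULT ==
15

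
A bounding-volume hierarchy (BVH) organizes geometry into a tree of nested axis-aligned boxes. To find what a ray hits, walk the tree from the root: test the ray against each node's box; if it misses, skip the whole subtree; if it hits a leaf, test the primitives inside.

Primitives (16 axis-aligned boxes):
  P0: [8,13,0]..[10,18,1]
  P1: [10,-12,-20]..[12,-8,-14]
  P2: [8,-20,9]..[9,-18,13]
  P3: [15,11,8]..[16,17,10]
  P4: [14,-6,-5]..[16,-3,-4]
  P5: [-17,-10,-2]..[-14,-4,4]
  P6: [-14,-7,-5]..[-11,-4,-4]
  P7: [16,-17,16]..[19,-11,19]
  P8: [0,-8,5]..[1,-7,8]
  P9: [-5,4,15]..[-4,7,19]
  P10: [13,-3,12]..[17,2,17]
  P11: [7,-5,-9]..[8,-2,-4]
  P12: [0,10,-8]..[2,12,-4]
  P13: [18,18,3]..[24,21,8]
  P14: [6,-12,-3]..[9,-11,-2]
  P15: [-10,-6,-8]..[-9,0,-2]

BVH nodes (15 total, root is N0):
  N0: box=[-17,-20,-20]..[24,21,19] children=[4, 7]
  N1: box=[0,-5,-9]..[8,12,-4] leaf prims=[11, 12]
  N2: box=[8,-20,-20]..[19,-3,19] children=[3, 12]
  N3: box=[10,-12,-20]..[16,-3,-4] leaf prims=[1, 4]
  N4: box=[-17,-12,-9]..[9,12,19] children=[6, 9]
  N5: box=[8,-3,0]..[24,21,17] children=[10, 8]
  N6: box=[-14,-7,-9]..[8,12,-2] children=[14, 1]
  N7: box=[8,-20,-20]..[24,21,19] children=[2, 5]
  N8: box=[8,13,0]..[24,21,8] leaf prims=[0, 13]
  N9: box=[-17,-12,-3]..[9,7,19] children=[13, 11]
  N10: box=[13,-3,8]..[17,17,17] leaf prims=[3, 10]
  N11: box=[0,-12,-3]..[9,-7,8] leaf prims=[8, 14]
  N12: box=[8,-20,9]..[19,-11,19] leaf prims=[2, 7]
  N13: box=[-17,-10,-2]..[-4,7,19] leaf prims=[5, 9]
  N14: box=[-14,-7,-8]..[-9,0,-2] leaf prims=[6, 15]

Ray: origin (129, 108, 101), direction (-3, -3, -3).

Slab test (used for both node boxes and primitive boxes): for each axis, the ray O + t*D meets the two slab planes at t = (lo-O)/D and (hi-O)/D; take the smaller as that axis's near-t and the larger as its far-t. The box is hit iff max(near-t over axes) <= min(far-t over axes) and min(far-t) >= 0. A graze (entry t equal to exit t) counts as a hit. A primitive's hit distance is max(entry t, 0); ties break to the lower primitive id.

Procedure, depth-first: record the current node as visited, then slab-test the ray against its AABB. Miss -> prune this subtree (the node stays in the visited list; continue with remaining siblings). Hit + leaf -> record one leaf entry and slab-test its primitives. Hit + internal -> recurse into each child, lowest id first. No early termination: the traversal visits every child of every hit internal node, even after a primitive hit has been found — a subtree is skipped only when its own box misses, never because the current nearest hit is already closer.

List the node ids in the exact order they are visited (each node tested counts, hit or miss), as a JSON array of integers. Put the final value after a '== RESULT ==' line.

Traverse from the root:
N0 x:[35,146/3] y:[29,128/3] z:[82/3,121/3] -> hit [35,121/3], descend [4, 7]
  N4 x:[40,146/3] y:[32,40] z:[82/3,110/3] -> miss, prune
  N7 x:[35,121/3] y:[29,128/3] z:[82/3,121/3] -> hit [35,121/3], descend [2, 5]
    N2 x:[110/3,121/3] y:[37,128/3] z:[82/3,121/3] -> hit [37,121/3], descend [3, 12]
      N3 x:[113/3,119/3] y:[37,40] z:[35,121/3] -> hit [113/3,119/3] leaf, test {P1@t=39, P4(miss)}
      N12 x:[110/3,121/3] y:[119/3,128/3] z:[82/3,92/3] -> miss, prune
    N5 x:[35,121/3] y:[29,37] z:[28,101/3] -> miss, prune

7 AABB tests over nodes [0, 4, 7, 2, 3, 12, 5]; 1 leaf entered; closest P1.

== RESULT ==
[0, 4, 7, 2, 3, 12, 5]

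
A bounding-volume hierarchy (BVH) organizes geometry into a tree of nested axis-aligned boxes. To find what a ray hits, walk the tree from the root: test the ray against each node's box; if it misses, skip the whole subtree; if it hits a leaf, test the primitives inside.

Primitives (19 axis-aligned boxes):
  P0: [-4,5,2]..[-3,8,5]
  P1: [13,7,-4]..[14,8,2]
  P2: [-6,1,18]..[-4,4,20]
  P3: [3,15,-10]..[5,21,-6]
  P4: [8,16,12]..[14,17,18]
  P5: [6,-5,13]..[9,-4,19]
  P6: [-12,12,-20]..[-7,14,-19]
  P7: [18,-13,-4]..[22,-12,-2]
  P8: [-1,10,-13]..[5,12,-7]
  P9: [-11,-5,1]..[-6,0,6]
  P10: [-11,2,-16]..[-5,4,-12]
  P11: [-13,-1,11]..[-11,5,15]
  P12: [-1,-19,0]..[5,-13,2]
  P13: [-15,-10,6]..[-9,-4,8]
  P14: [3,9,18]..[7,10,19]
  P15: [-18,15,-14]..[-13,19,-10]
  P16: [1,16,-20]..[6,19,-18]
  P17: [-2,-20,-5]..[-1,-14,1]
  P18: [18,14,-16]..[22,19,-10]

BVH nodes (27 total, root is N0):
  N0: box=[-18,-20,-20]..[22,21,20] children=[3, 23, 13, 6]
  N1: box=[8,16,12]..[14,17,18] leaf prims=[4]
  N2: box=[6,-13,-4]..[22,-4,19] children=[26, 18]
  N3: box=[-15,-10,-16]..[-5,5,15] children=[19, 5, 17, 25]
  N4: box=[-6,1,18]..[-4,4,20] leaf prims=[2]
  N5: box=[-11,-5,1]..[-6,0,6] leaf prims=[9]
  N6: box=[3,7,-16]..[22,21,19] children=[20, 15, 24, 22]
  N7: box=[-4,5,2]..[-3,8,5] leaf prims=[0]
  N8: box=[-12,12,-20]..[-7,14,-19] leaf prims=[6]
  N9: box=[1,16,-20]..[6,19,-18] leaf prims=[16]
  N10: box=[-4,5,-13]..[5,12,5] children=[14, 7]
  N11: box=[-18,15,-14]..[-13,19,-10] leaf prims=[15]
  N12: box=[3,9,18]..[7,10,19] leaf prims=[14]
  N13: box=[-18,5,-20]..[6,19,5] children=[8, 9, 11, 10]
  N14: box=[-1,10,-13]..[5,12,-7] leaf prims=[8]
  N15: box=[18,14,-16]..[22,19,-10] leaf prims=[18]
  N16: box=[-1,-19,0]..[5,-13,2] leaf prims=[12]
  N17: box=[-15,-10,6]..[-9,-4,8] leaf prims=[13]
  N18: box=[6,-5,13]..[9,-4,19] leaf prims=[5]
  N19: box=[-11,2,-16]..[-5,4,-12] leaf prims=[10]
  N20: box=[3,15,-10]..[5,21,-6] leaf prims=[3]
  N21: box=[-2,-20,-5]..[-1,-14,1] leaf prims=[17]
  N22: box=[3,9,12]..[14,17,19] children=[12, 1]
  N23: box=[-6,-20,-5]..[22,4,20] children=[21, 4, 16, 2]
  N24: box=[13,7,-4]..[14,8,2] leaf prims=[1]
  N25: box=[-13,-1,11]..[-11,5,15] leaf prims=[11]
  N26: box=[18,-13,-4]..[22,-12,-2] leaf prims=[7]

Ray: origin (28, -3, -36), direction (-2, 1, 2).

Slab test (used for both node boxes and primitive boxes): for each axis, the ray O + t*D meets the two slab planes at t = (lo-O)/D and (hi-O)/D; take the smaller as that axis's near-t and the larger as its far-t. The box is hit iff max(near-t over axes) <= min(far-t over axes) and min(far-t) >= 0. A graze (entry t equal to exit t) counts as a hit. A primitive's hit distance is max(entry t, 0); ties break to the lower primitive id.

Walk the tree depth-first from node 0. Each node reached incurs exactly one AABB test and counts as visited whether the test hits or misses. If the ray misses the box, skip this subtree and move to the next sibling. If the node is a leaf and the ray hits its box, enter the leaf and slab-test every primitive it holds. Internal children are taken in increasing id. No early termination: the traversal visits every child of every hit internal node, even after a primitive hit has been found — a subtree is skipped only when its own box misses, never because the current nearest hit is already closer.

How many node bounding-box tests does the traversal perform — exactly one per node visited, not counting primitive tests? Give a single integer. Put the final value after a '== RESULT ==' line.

Walk:
N0 x:[3,23] y:[-17,24] z:[8,28] -> hit [8,23], descend [3, 6, 13, 23]
  N3 x:[33/2,43/2] y:[-7,8] z:[10,51/2] -> miss, prune
  N6 x:[3,25/2] y:[10,24] z:[10,55/2] -> hit [10,25/2], descend [15, 20, 22, 24]
    N15 x:[3,5] y:[17,22] z:[10,13] -> miss, prune
    N20 x:[23/2,25/2] y:[18,24] z:[13,15] -> miss, prune
    N22 x:[7,25/2] y:[12,20] z:[24,55/2] -> miss, prune
    N24 x:[7,15/2] y:[10,11] z:[16,19] -> miss, prune
  N13 x:[11,23] y:[8,22] z:[8,41/2] -> hit [11,41/2], descend [8, 9, 10, 11]
    N8 x:[35/2,20] y:[15,17] z:[8,17/2] -> miss, prune
    N9 x:[11,27/2] y:[19,22] z:[8,9] -> miss, prune
    N10 x:[23/2,16] y:[8,15] z:[23/2,41/2] -> hit [23/2,15], descend [7, 14]
      N7 x:[31/2,16] y:[8,11] z:[19,41/2] -> miss, prune
      N14 x:[23/2,29/2] y:[13,15] z:[23/2,29/2] -> hit [13,29/2] leaf, test {P8@t=13}
    N11 x:[41/2,23] y:[18,22] z:[11,13] -> miss, prune
  N23 x:[3,17] y:[-17,7] z:[31/2,28] -> miss, prune

Summary -> nodes [0, 3, 6, 15, 20, 22, 24, 13, 8, 9, 10, 7, 14, 11, 23]; box-tests=15; leaf-entries=1; first=P8

== RESULT ==
15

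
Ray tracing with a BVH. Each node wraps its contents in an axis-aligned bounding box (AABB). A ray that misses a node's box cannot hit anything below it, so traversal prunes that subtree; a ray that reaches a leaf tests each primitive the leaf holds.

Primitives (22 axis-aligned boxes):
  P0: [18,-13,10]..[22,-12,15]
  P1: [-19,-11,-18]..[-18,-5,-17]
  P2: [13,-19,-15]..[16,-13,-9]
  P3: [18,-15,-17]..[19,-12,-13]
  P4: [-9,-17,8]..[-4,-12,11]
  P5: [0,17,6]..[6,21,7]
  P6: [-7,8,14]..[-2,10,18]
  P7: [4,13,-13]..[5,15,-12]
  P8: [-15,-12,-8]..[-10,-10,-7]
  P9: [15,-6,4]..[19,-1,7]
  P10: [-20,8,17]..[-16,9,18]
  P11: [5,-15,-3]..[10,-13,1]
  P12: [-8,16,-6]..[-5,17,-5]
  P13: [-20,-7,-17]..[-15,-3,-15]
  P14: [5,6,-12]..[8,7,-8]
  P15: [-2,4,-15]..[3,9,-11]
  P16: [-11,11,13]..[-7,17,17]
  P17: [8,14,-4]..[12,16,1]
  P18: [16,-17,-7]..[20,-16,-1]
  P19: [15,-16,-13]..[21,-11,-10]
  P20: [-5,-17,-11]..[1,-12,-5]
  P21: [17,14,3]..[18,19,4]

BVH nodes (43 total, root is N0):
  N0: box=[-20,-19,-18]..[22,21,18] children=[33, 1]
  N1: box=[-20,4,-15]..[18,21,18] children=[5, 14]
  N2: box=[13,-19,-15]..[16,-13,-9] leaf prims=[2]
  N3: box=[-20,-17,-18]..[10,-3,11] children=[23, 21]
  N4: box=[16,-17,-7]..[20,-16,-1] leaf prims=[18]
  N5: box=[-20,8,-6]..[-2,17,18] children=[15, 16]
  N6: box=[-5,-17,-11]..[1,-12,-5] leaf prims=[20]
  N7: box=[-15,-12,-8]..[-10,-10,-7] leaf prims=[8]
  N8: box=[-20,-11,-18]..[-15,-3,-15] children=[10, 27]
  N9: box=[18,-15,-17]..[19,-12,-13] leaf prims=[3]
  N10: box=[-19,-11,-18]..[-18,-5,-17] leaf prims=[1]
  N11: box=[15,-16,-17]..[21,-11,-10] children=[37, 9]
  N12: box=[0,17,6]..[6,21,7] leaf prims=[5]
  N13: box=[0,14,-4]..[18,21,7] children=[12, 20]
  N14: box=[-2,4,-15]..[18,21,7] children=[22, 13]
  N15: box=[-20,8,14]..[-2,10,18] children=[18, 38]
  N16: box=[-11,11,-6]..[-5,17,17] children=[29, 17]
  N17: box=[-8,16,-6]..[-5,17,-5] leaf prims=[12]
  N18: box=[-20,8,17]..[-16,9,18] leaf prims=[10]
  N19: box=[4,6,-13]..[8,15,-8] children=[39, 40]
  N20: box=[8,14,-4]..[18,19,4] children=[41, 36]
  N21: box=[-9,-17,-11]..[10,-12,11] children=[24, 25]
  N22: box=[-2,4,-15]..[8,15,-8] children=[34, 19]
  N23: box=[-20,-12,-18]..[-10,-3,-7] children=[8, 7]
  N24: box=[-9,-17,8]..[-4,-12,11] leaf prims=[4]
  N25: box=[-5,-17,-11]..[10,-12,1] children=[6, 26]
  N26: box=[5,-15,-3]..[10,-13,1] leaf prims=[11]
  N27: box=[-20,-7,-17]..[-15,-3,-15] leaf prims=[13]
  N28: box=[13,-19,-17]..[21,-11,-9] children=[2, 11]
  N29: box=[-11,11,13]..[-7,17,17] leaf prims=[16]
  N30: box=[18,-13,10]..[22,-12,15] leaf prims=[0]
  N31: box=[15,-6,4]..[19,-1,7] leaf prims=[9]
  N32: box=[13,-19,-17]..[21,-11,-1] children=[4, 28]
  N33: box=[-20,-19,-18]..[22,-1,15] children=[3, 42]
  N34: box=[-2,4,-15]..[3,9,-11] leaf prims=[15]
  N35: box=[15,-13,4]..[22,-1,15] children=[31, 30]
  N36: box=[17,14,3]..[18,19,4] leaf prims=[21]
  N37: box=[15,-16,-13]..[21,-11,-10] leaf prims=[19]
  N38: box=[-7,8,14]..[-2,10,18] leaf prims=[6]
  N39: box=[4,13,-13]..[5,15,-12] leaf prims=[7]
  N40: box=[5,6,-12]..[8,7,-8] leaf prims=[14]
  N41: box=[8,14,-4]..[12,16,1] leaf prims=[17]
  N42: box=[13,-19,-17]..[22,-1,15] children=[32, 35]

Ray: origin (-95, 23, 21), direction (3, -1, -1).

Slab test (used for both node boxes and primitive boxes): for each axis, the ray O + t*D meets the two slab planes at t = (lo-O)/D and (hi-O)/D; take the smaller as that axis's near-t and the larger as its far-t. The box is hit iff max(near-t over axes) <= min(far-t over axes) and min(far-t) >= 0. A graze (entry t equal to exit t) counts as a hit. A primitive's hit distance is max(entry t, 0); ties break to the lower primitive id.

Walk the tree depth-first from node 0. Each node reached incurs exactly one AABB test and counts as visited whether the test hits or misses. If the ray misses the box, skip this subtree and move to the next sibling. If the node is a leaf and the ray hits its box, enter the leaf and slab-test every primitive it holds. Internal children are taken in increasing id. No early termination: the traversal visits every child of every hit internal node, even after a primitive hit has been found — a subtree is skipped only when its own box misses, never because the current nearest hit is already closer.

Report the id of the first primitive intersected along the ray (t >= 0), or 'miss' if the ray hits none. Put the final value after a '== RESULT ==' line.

Walk:
N0 x:[25,39] y:[2,42] z:[3,39] -> hit [25,39], descend [1, 33]
  N1 x:[25,113/3] y:[2,19] z:[3,36] -> miss, prune
  N33 x:[25,39] y:[24,42] z:[6,39] -> hit [25,39], descend [3, 42]
    N3 x:[25,35] y:[26,40] z:[10,39] -> hit [26,35], descend [21, 23]
      N21 x:[86/3,35] y:[35,40] z:[10,32] -> miss, prune
      N23 x:[25,85/3] y:[26,35] z:[28,39] -> hit [28,85/3], descend [7, 8]
        N7 x:[80/3,85/3] y:[33,35] z:[28,29] -> miss, prune
        N8 x:[25,80/3] y:[26,34] z:[36,39] -> miss, prune
    N42 x:[36,39] y:[24,42] z:[6,38] -> hit [36,38], descend [32, 35]
      N32 x:[36,116/3] y:[34,42] z:[22,38] -> hit [36,38], descend [4, 28]
        N4 x:[37,115/3] y:[39,40] z:[22,28] -> miss, prune
        N28 x:[36,116/3] y:[34,42] z:[30,38] -> hit [36,38], descend [2, 11]
          N2 x:[36,37] y:[36,42] z:[30,36] -> hit [36,36] leaf, test {P2@t=36}
          N11 x:[110/3,116/3] y:[34,39] z:[31,38] -> hit [110/3,38], descend [9, 37]
            N9 x:[113/3,38] y:[35,38] z:[34,38] -> hit [113/3,38] leaf, test {P3@t=113/3}
            N37 x:[110/3,116/3] y:[34,39] z:[31,34] -> miss, prune
      N35 x:[110/3,39] y:[24,36] z:[6,17] -> miss, prune

Summary -> nodes [0, 1, 33, 3, 21, 23, 7, 8, 42, 32, 4, 28, 2, 11, 9, 37, 35]; box-tests=17; leaf-entries=2; first=P2

== RESULT ==
2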